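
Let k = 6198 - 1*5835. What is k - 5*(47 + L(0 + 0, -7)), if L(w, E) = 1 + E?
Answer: 158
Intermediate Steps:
k = 363 (k = 6198 - 5835 = 363)
k - 5*(47 + L(0 + 0, -7)) = 363 - 5*(47 + (1 - 7)) = 363 - 5*(47 - 6) = 363 - 5*41 = 363 - 1*205 = 363 - 205 = 158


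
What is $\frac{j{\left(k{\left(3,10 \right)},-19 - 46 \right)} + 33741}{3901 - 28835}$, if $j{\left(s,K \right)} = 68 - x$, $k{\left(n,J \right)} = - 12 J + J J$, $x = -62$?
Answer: $- \frac{33871}{24934} \approx -1.3584$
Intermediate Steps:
$k{\left(n,J \right)} = J^{2} - 12 J$ ($k{\left(n,J \right)} = - 12 J + J^{2} = J^{2} - 12 J$)
$j{\left(s,K \right)} = 130$ ($j{\left(s,K \right)} = 68 - -62 = 68 + 62 = 130$)
$\frac{j{\left(k{\left(3,10 \right)},-19 - 46 \right)} + 33741}{3901 - 28835} = \frac{130 + 33741}{3901 - 28835} = \frac{33871}{-24934} = 33871 \left(- \frac{1}{24934}\right) = - \frac{33871}{24934}$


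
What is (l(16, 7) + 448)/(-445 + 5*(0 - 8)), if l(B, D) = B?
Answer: -464/485 ≈ -0.95670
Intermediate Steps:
(l(16, 7) + 448)/(-445 + 5*(0 - 8)) = (16 + 448)/(-445 + 5*(0 - 8)) = 464/(-445 + 5*(-8)) = 464/(-445 - 40) = 464/(-485) = 464*(-1/485) = -464/485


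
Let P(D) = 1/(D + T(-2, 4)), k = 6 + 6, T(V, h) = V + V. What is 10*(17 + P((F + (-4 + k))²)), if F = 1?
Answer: 13100/77 ≈ 170.13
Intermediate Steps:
T(V, h) = 2*V
k = 12
P(D) = 1/(-4 + D) (P(D) = 1/(D + 2*(-2)) = 1/(D - 4) = 1/(-4 + D))
10*(17 + P((F + (-4 + k))²)) = 10*(17 + 1/(-4 + (1 + (-4 + 12))²)) = 10*(17 + 1/(-4 + (1 + 8)²)) = 10*(17 + 1/(-4 + 9²)) = 10*(17 + 1/(-4 + 81)) = 10*(17 + 1/77) = 10*(1310/77) = 13100/77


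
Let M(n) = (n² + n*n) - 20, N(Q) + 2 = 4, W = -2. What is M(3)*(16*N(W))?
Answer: -64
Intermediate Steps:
N(Q) = 2 (N(Q) = -2 + 4 = 2)
M(n) = -20 + 2*n² (M(n) = (n² + n²) - 20 = 2*n² - 20 = -20 + 2*n²)
M(3)*(16*N(W)) = (-20 + 2*3²)*(16*2) = (-20 + 2*9)*32 = (-20 + 18)*32 = -2*32 = -64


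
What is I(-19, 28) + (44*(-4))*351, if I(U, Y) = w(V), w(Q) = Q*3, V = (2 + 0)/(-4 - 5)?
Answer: -185330/3 ≈ -61777.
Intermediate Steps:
V = -2/9 (V = 2/(-9) = 2*(-⅑) = -2/9 ≈ -0.22222)
w(Q) = 3*Q
I(U, Y) = -⅔ (I(U, Y) = 3*(-2/9) = -⅔)
I(-19, 28) + (44*(-4))*351 = -⅔ + (44*(-4))*351 = -⅔ - 176*351 = -⅔ - 61776 = -185330/3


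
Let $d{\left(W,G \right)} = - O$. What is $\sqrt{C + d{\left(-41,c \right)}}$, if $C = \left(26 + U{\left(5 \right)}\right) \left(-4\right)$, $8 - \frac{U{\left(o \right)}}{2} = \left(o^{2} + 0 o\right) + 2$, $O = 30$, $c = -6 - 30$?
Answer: $3 \sqrt{2} \approx 4.2426$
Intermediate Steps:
$c = -36$
$U{\left(o \right)} = 12 - 2 o^{2}$ ($U{\left(o \right)} = 16 - 2 \left(\left(o^{2} + 0 o\right) + 2\right) = 16 - 2 \left(\left(o^{2} + 0\right) + 2\right) = 16 - 2 \left(o^{2} + 2\right) = 16 - 2 \left(2 + o^{2}\right) = 16 - \left(4 + 2 o^{2}\right) = 12 - 2 o^{2}$)
$d{\left(W,G \right)} = -30$ ($d{\left(W,G \right)} = \left(-1\right) 30 = -30$)
$C = 48$ ($C = \left(26 + \left(12 - 2 \cdot 5^{2}\right)\right) \left(-4\right) = \left(26 + \left(12 - 50\right)\right) \left(-4\right) = \left(26 - 38\right) \left(-4\right) = \left(-12\right) \left(-4\right) = 48$)
$\sqrt{C + d{\left(-41,c \right)}} = \sqrt{48 - 30} = \sqrt{18} = 3 \sqrt{2}$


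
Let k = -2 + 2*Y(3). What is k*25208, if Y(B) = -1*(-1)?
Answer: 0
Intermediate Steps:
Y(B) = 1
k = 0 (k = -2 + 2*1 = -2 + 2 = 0)
k*25208 = 0*25208 = 0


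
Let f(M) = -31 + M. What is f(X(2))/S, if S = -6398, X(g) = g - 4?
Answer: 33/6398 ≈ 0.0051579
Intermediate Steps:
X(g) = -4 + g
f(X(2))/S = (-31 + (-4 + 2))/(-6398) = (-31 - 2)*(-1/6398) = -33*(-1/6398) = 33/6398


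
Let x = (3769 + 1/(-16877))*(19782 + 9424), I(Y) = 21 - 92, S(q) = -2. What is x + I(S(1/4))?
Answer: 1857775288605/16877 ≈ 1.1008e+8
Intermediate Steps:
I(Y) = -71
x = 1857776486872/16877 (x = (3769 - 1/16877)*29206 = (63609412/16877)*29206 = 1857776486872/16877 ≈ 1.1008e+8)
x + I(S(1/4)) = 1857776486872/16877 - 71 = 1857775288605/16877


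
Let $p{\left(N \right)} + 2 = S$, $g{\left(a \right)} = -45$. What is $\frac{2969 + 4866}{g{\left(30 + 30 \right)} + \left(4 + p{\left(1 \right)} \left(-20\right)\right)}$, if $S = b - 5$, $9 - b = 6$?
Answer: $\frac{7835}{39} \approx 200.9$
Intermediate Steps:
$b = 3$ ($b = 9 - 6 = 3$)
$S = -2$ ($S = 3 - 5 = -2$)
$p{\left(N \right)} = -4$ ($p{\left(N \right)} = -2 - 2 = -4$)
$\frac{2969 + 4866}{g{\left(30 + 30 \right)} + \left(4 + p{\left(1 \right)} \left(-20\right)\right)} = \frac{2969 + 4866}{-45 + \left(4 - -80\right)} = \frac{7835}{-45 + \left(4 + 80\right)} = \frac{7835}{-45 + 84} = \frac{7835}{39}$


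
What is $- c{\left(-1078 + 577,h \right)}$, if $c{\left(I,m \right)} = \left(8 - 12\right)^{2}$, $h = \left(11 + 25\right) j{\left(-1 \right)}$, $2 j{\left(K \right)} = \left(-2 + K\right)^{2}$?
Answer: $-16$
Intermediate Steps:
$j{\left(K \right)} = \frac{\left(-2 + K\right)^{2}}{2}$
$h = 162$ ($h = \left(11 + 25\right) \frac{\left(-2 - 1\right)^{2}}{2} = 36 \frac{\left(-3\right)^{2}}{2} = 36 \cdot \frac{1}{2} \cdot 9 = 36 \cdot \frac{9}{2} = 162$)
$c{\left(I,m \right)} = 16$ ($c{\left(I,m \right)} = \left(-4\right)^{2} = 16$)
$- c{\left(-1078 + 577,h \right)} = \left(-1\right) 16 = -16$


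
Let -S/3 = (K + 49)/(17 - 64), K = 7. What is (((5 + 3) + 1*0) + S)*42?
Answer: 22848/47 ≈ 486.13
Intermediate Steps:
S = 168/47 (S = -3*(7 + 49)/(17 - 64) = -168/(-47) = -168*(-1)/47 = -3*(-56/47) = 168/47 ≈ 3.5745)
(((5 + 3) + 1*0) + S)*42 = (((5 + 3) + 1*0) + 168/47)*42 = ((8 + 0) + 168/47)*42 = (8 + 168/47)*42 = (544/47)*42 = 22848/47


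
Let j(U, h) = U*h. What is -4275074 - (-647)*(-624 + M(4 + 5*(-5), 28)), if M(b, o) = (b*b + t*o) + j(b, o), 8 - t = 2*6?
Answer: -4846375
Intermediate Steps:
t = -4 (t = 8 - 2*6 = 8 - 1*12 = 8 - 12 = -4)
M(b, o) = b**2 - 4*o + b*o (M(b, o) = (b*b - 4*o) + b*o = (b**2 - 4*o) + b*o = b**2 - 4*o + b*o)
-4275074 - (-647)*(-624 + M(4 + 5*(-5), 28)) = -4275074 - (-647)*(-624 + ((4 + 5*(-5))**2 - 4*28 + (4 + 5*(-5))*28)) = -4275074 - (-647)*(-624 + ((4 - 25)**2 - 112 + (4 - 25)*28)) = -4275074 - (-647)*(-624 + ((-21)**2 - 112 - 21*28)) = -4275074 - (-647)*(-624 + (441 - 112 - 588)) = -4275074 - (-647)*(-624 - 259) = -4275074 - (-647)*(-883) = -4275074 - 1*571301 = -4275074 - 571301 = -4846375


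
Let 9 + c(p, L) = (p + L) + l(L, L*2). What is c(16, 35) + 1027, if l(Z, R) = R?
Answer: 1139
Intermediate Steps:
c(p, L) = -9 + p + 3*L (c(p, L) = -9 + ((p + L) + L*2) = -9 + ((L + p) + 2*L) = -9 + (p + 3*L) = -9 + p + 3*L)
c(16, 35) + 1027 = (-9 + 16 + 3*35) + 1027 = (-9 + 16 + 105) + 1027 = 112 + 1027 = 1139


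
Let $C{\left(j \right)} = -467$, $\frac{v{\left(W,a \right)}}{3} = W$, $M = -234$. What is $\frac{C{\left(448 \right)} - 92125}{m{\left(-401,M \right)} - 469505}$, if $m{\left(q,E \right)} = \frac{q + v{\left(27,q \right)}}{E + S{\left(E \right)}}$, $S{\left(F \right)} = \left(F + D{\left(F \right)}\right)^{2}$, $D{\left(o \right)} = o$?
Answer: $\frac{2025820368}{10272299927} \approx 0.19721$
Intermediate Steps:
$v{\left(W,a \right)} = 3 W$
$S{\left(F \right)} = 4 F^{2}$ ($S{\left(F \right)} = \left(F + F\right)^{2} = \left(2 F\right)^{2} = 4 F^{2}$)
$m{\left(q,E \right)} = \frac{81 + q}{E + 4 E^{2}}$ ($m{\left(q,E \right)} = \frac{q + 3 \cdot 27}{E + 4 E^{2}} = \frac{q + 81}{E + 4 E^{2}} = \frac{81 + q}{E + 4 E^{2}}$)
$\frac{C{\left(448 \right)} - 92125}{m{\left(-401,M \right)} - 469505} = \frac{-467 - 92125}{\frac{81 - 401}{\left(-234\right) \left(1 + 4 \left(-234\right)\right)} - 469505} = - \frac{92592}{\left(- \frac{1}{234}\right) \frac{1}{1 - 936} \left(-320\right) - 469505} = - \frac{92592}{\left(- \frac{1}{234}\right) \frac{1}{-935} \left(-320\right) - 469505} = - \frac{92592}{\left(- \frac{1}{234}\right) \left(- \frac{1}{935}\right) \left(-320\right) - 469505} = - \frac{92592}{- \frac{32}{21879} - 469505} = - \frac{92592}{- \frac{10272299927}{21879}} = \left(-92592\right) \left(- \frac{21879}{10272299927}\right) = \frac{2025820368}{10272299927}$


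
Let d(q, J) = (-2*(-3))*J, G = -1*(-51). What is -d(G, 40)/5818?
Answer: -120/2909 ≈ -0.041251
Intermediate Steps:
G = 51
d(q, J) = 6*J
-d(G, 40)/5818 = -6*40/5818 = -1*240*(1/5818) = -240*1/5818 = -120/2909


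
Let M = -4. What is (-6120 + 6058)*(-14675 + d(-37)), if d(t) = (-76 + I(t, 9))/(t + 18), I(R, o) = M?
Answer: 17282190/19 ≈ 9.0959e+5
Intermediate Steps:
I(R, o) = -4
d(t) = -80/(18 + t) (d(t) = (-76 - 4)/(t + 18) = -80/(18 + t))
(-6120 + 6058)*(-14675 + d(-37)) = (-6120 + 6058)*(-14675 - 80/(18 - 37)) = -62*(-14675 - 80/(-19)) = -62*(-14675 - 80*(-1/19)) = -62*(-14675 + 80/19) = -62*(-278745/19) = 17282190/19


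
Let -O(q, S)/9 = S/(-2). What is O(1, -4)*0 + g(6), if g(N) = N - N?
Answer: 0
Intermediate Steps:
O(q, S) = 9*S/2 (O(q, S) = -9*S/(-2) = -9*S*(-1)/2 = -(-9)*S/2 = 9*S/2)
g(N) = 0
O(1, -4)*0 + g(6) = ((9/2)*(-4))*0 + 0 = -18*0 + 0 = 0 + 0 = 0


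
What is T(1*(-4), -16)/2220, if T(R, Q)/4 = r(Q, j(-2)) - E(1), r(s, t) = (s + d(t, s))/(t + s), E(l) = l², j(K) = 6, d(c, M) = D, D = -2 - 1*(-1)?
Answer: 7/5550 ≈ 0.0012613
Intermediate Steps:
D = -1 (D = -2 + 1 = -1)
d(c, M) = -1
r(s, t) = (-1 + s)/(s + t) (r(s, t) = (s - 1)/(t + s) = (-1 + s)/(s + t))
T(R, Q) = -4 + 4*(-1 + Q)/(6 + Q) (T(R, Q) = 4*((-1 + Q)/(Q + 6) - 1*1²) = 4*((-1 + Q)/(6 + Q) - 1*1) = 4*((-1 + Q)/(6 + Q) - 1) = 4*(-1 + (-1 + Q)/(6 + Q)) = -4 + 4*(-1 + Q)/(6 + Q))
T(1*(-4), -16)/2220 = -28/(6 - 16)/2220 = -28/(-10)*(1/2220) = -28*(-⅒)*(1/2220) = (14/5)*(1/2220) = 7/5550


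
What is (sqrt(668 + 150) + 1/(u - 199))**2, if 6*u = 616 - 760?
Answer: 40678323/49729 - 2*sqrt(818)/223 ≈ 817.74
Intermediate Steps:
u = -24 (u = (616 - 760)/6 = (1/6)*(-144) = -24)
(sqrt(668 + 150) + 1/(u - 199))**2 = (sqrt(668 + 150) + 1/(-24 - 199))**2 = (sqrt(818) + 1/(-223))**2 = (sqrt(818) - 1/223)**2 = (-1/223 + sqrt(818))**2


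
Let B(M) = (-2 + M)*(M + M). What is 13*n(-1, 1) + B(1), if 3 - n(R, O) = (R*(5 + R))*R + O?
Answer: -28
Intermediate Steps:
n(R, O) = 3 - O - R**2*(5 + R) (n(R, O) = 3 - ((R*(5 + R))*R + O) = 3 - (R**2*(5 + R) + O) = 3 - (O + R**2*(5 + R)) = 3 + (-O - R**2*(5 + R)) = 3 - O - R**2*(5 + R))
B(M) = 2*M*(-2 + M) (B(M) = (-2 + M)*(2*M) = 2*M*(-2 + M))
13*n(-1, 1) + B(1) = 13*(3 - 1*1 - 1*(-1)**3 - 5*(-1)**2) + 2*1*(-2 + 1) = 13*(3 - 1 - 1*(-1) - 5*1) + 2*1*(-1) = 13*(3 - 1 + 1 - 5) - 2 = 13*(-2) - 2 = -26 - 2 = -28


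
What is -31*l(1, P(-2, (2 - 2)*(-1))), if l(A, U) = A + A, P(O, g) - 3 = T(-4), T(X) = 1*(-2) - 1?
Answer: -62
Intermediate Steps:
T(X) = -3 (T(X) = -2 - 1 = -3)
P(O, g) = 0 (P(O, g) = 3 - 3 = 0)
l(A, U) = 2*A
-31*l(1, P(-2, (2 - 2)*(-1))) = -62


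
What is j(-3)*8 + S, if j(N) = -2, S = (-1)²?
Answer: -15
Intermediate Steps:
S = 1
j(-3)*8 + S = -2*8 + 1 = -16 + 1 = -15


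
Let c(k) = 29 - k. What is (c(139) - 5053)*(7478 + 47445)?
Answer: -283567449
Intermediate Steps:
(c(139) - 5053)*(7478 + 47445) = ((29 - 1*139) - 5053)*(7478 + 47445) = ((29 - 139) - 5053)*54923 = (-110 - 5053)*54923 = -5163*54923 = -283567449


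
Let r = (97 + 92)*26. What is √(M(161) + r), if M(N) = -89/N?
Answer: √127361465/161 ≈ 70.096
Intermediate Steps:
r = 4914 (r = 189*26 = 4914)
√(M(161) + r) = √(-89/161 + 4914) = √(791065/161) = √127361465/161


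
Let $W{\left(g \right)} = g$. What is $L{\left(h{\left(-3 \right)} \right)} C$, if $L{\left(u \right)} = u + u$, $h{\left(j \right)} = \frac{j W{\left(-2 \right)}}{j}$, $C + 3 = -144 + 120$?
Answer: $108$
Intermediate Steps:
$C = -27$ ($C = -3 + \left(-144 + 120\right) = -3 - 24 = -27$)
$h{\left(j \right)} = -2$ ($h{\left(j \right)} = \frac{j \left(-2\right)}{j} = \frac{\left(-2\right) j}{j} = -2$)
$L{\left(u \right)} = 2 u$
$L{\left(h{\left(-3 \right)} \right)} C = 2 \left(-2\right) \left(-27\right) = \left(-4\right) \left(-27\right) = 108$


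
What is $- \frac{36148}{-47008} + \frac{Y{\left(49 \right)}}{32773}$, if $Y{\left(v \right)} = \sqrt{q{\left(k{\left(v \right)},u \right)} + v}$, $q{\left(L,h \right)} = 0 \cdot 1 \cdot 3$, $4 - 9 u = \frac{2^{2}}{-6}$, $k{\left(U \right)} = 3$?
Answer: $\frac{22788605}{29626792} \approx 0.76919$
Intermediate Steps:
$u = \frac{14}{27}$ ($u = \frac{4}{9} - \frac{2^{2} \frac{1}{-6}}{9} = \frac{4}{9} - \frac{4 \left(- \frac{1}{6}\right)}{9} = \frac{4}{9} - - \frac{2}{27} = \frac{4}{9} + \frac{2}{27} = \frac{14}{27} \approx 0.51852$)
$q{\left(L,h \right)} = 0$ ($q{\left(L,h \right)} = 0 \cdot 3 = 0$)
$Y{\left(v \right)} = \sqrt{v}$ ($Y{\left(v \right)} = \sqrt{0 + v} = \sqrt{v}$)
$- \frac{36148}{-47008} + \frac{Y{\left(49 \right)}}{32773} = - \frac{36148}{-47008} + \frac{\sqrt{49}}{32773} = \left(-36148\right) \left(- \frac{1}{47008}\right) + 7 \cdot \frac{1}{32773} = \frac{9037}{11752} + \frac{7}{32773} = \frac{22788605}{29626792}$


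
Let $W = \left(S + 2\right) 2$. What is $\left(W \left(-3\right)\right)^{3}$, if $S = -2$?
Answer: $0$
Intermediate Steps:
$W = 0$ ($W = \left(-2 + 2\right) 2 = 0 \cdot 2 = 0$)
$\left(W \left(-3\right)\right)^{3} = \left(0 \left(-3\right)\right)^{3} = 0^{3} = 0$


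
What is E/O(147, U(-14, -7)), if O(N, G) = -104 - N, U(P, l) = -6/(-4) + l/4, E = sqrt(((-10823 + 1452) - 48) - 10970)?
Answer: -I*sqrt(20389)/251 ≈ -0.56888*I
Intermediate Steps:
E = I*sqrt(20389) (E = sqrt((-9371 - 48) - 10970) = sqrt(-9419 - 10970) = sqrt(-20389) = I*sqrt(20389) ≈ 142.79*I)
U(P, l) = 3/2 + l/4 (U(P, l) = -6*(-1/4) + l*(1/4) = 3/2 + l/4)
E/O(147, U(-14, -7)) = (I*sqrt(20389))/(-104 - 1*147) = (I*sqrt(20389))/(-104 - 147) = (I*sqrt(20389))/(-251) = (I*sqrt(20389))*(-1/251) = -I*sqrt(20389)/251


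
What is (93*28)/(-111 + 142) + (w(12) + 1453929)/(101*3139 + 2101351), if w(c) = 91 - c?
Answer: 102299384/1209195 ≈ 84.601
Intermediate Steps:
(93*28)/(-111 + 142) + (w(12) + 1453929)/(101*3139 + 2101351) = (93*28)/(-111 + 142) + ((91 - 1*12) + 1453929)/(101*3139 + 2101351) = 2604/31 + ((91 - 12) + 1453929)/(317039 + 2101351) = 2604*(1/31) + (79 + 1453929)/2418390 = 84 + 1454008*(1/2418390) = 84 + 727004/1209195 = 102299384/1209195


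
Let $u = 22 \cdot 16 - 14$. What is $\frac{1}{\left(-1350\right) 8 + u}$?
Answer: $- \frac{1}{10462} \approx -9.5584 \cdot 10^{-5}$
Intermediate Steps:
$u = 338$ ($u = 352 - 14 = 338$)
$\frac{1}{\left(-1350\right) 8 + u} = \frac{1}{\left(-1350\right) 8 + 338} = \frac{1}{-10800 + 338} = \frac{1}{-10462} = - \frac{1}{10462}$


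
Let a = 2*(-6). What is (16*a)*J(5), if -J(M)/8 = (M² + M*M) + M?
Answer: 84480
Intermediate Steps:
J(M) = -16*M² - 8*M (J(M) = -8*((M² + M*M) + M) = -8*((M² + M²) + M) = -8*(2*M² + M) = -8*(M + 2*M²) = -16*M² - 8*M)
a = -12
(16*a)*J(5) = (16*(-12))*(-8*5*(1 + 2*5)) = -(-1536)*5*(1 + 10) = -(-1536)*5*11 = -192*(-440) = 84480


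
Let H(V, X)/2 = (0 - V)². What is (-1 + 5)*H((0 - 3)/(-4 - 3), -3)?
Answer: 72/49 ≈ 1.4694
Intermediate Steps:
H(V, X) = 2*V² (H(V, X) = 2*(0 - V)² = 2*(-V)² = 2*V²)
(-1 + 5)*H((0 - 3)/(-4 - 3), -3) = (-1 + 5)*(2*((0 - 3)/(-4 - 3))²) = 4*(2*(-3/(-7))²) = 4*(2*(-3*(-⅐))²) = 4*(2*(3/7)²) = 4*(2*(9/49)) = 4*(18/49) = 72/49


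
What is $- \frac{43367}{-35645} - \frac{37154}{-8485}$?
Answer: $\frac{67692933}{12097913} \approx 5.5954$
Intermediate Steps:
$- \frac{43367}{-35645} - \frac{37154}{-8485} = \left(-43367\right) \left(- \frac{1}{35645}\right) - - \frac{37154}{8485} = \frac{43367}{35645} + \frac{37154}{8485} = \frac{67692933}{12097913}$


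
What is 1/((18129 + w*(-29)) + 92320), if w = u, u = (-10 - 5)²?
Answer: 1/103924 ≈ 9.6224e-6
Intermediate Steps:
u = 225 (u = (-15)² = 225)
w = 225
1/((18129 + w*(-29)) + 92320) = 1/((18129 + 225*(-29)) + 92320) = 1/((18129 - 6525) + 92320) = 1/(11604 + 92320) = 1/103924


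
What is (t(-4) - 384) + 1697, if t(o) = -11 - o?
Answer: 1306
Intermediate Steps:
(t(-4) - 384) + 1697 = ((-11 - 1*(-4)) - 384) + 1697 = ((-11 + 4) - 384) + 1697 = (-7 - 384) + 1697 = -391 + 1697 = 1306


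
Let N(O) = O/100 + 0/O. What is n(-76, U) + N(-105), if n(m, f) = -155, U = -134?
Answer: -3121/20 ≈ -156.05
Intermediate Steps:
N(O) = O/100 (N(O) = O*(1/100) + 0 = O/100 + 0 = O/100)
n(-76, U) + N(-105) = -155 + (1/100)*(-105) = -155 - 21/20 = -3121/20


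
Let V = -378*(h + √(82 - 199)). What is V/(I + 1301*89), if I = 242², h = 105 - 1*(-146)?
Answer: -94878/174353 - 1134*I*√13/174353 ≈ -0.54417 - 0.023451*I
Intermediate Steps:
h = 251 (h = 105 + 146 = 251)
I = 58564
V = -94878 - 1134*I*√13 (V = -378*(251 + √(82 - 199)) = -378*(251 + √(-117)) = -378*(251 + 3*I*√13) = -94878 - 1134*I*√13 ≈ -94878.0 - 4088.7*I)
V/(I + 1301*89) = (-94878 - 1134*I*√13)/(58564 + 1301*89) = (-94878 - 1134*I*√13)/(58564 + 115789) = (-94878 - 1134*I*√13)/174353 = (-94878 - 1134*I*√13)*(1/174353) = -94878/174353 - 1134*I*√13/174353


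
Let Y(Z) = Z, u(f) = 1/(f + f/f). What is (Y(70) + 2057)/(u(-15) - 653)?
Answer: -29778/9143 ≈ -3.2569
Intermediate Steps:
u(f) = 1/(1 + f) (u(f) = 1/(f + 1) = 1/(1 + f))
(Y(70) + 2057)/(u(-15) - 653) = (70 + 2057)/(1/(1 - 15) - 653) = 2127/(1/(-14) - 653) = 2127/(-1/14 - 653) = 2127/(-9143/14) = 2127*(-14/9143) = -29778/9143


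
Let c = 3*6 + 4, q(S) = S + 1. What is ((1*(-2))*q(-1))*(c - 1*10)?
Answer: 0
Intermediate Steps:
q(S) = 1 + S
c = 22 (c = 18 + 4 = 22)
((1*(-2))*q(-1))*(c - 1*10) = ((1*(-2))*(1 - 1))*(22 - 1*10) = (-2*0)*(22 - 10) = 0*12 = 0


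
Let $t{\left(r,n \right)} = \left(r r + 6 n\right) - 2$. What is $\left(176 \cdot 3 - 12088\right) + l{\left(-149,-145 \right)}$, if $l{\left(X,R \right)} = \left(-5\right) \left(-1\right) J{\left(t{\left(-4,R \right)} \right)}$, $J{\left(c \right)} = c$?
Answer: $-15840$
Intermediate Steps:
$t{\left(r,n \right)} = -2 + r^{2} + 6 n$ ($t{\left(r,n \right)} = \left(r^{2} + 6 n\right) - 2 = -2 + r^{2} + 6 n$)
$l{\left(X,R \right)} = 70 + 30 R$ ($l{\left(X,R \right)} = \left(-5\right) \left(-1\right) \left(-2 + \left(-4\right)^{2} + 6 R\right) = 5 \left(-2 + 16 + 6 R\right) = 5 \left(14 + 6 R\right) = 70 + 30 R$)
$\left(176 \cdot 3 - 12088\right) + l{\left(-149,-145 \right)} = \left(176 \cdot 3 - 12088\right) + \left(70 + 30 \left(-145\right)\right) = \left(528 - 12088\right) + \left(70 - 4350\right) = -11560 - 4280 = -15840$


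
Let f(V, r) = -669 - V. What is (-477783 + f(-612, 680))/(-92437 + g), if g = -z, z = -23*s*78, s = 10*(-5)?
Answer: 477840/182137 ≈ 2.6235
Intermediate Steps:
s = -50
z = 89700 (z = -23*(-50)*78 = 1150*78 = 89700)
g = -89700 (g = -1*89700 = -89700)
(-477783 + f(-612, 680))/(-92437 + g) = (-477783 + (-669 - 1*(-612)))/(-92437 - 89700) = (-477783 + (-669 + 612))/(-182137) = (-477783 - 57)*(-1/182137) = -477840*(-1/182137) = 477840/182137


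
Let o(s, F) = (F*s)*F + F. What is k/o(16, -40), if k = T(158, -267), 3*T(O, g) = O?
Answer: 79/38340 ≈ 0.0020605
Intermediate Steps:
T(O, g) = O/3
o(s, F) = F + s*F² (o(s, F) = s*F² + F = F + s*F²)
k = 158/3 (k = (⅓)*158 = 158/3 ≈ 52.667)
k/o(16, -40) = 158/(3*((-40*(1 - 40*16)))) = 158/(3*((-40*(1 - 640)))) = 158/(3*((-40*(-639)))) = (158/3)/25560 = (158/3)*(1/25560) = 79/38340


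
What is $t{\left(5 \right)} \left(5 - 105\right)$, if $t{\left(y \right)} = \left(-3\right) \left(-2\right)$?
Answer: $-600$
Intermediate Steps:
$t{\left(y \right)} = 6$
$t{\left(5 \right)} \left(5 - 105\right) = 6 \left(5 - 105\right) = 6 \left(-100\right) = -600$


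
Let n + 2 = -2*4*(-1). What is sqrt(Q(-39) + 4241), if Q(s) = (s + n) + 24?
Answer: 46*sqrt(2) ≈ 65.054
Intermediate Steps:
n = 6 (n = -2 - 2*4*(-1) = -2 - 8*(-1) = -2 + 8 = 6)
Q(s) = 30 + s (Q(s) = (s + 6) + 24 = (6 + s) + 24 = 30 + s)
sqrt(Q(-39) + 4241) = sqrt((30 - 39) + 4241) = sqrt(-9 + 4241) = sqrt(4232) = 46*sqrt(2)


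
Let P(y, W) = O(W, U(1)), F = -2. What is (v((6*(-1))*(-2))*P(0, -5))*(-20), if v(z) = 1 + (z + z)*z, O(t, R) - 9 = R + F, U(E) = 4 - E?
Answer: -57800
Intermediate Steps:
O(t, R) = 7 + R (O(t, R) = 9 + (R - 2) = 9 + (-2 + R) = 7 + R)
P(y, W) = 10 (P(y, W) = 7 + (4 - 1*1) = 7 + (4 - 1) = 7 + 3 = 10)
v(z) = 1 + 2*z² (v(z) = 1 + (2*z)*z = 1 + 2*z²)
(v((6*(-1))*(-2))*P(0, -5))*(-20) = ((1 + 2*((6*(-1))*(-2))²)*10)*(-20) = ((1 + 2*(-6*(-2))²)*10)*(-20) = ((1 + 2*12²)*10)*(-20) = ((1 + 2*144)*10)*(-20) = ((1 + 288)*10)*(-20) = (289*10)*(-20) = 2890*(-20) = -57800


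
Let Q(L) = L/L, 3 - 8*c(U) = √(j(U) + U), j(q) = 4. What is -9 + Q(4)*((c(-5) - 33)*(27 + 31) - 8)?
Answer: -7637/4 - 29*I/4 ≈ -1909.3 - 7.25*I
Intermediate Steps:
c(U) = 3/8 - √(4 + U)/8
Q(L) = 1
-9 + Q(4)*((c(-5) - 33)*(27 + 31) - 8) = -9 + 1*(((3/8 - √(4 - 5)/8) - 33)*(27 + 31) - 8) = -9 + 1*(((3/8 - I/8) - 33)*58 - 8) = -9 + 1*((-261/8 - I/8)*58 - 8) = -9 + 1*((-7569/4 - 29*I/4) - 8) = -9 + 1*(-7601/4 - 29*I/4) = -9 + (-7601/4 - 29*I/4) = -7637/4 - 29*I/4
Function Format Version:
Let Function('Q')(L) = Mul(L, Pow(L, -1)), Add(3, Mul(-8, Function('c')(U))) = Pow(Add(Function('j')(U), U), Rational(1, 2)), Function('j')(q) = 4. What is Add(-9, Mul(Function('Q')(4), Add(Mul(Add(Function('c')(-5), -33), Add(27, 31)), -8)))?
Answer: Add(Rational(-7637, 4), Mul(Rational(-29, 4), I)) ≈ Add(-1909.3, Mul(-7.2500, I))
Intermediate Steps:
Function('c')(U) = Add(Rational(3, 8), Mul(Rational(-1, 8), Pow(Add(4, U), Rational(1, 2))))
Function('Q')(L) = 1
Add(-9, Mul(Function('Q')(4), Add(Mul(Add(Function('c')(-5), -33), Add(27, 31)), -8))) = Add(-9, Mul(1, Add(Mul(Add(Add(Rational(3, 8), Mul(Rational(-1, 8), Pow(Add(4, -5), Rational(1, 2)))), -33), Add(27, 31)), -8))) = Add(-9, Mul(1, Add(Mul(Add(Add(Rational(3, 8), Mul(Rational(-1, 8), Pow(-1, Rational(1, 2)))), -33), 58), -8))) = Add(-9, Mul(1, Add(Mul(Add(Add(Rational(3, 8), Mul(Rational(-1, 8), I)), -33), 58), -8))) = Add(-9, Mul(1, Add(Mul(Add(Rational(-261, 8), Mul(Rational(-1, 8), I)), 58), -8))) = Add(-9, Mul(1, Add(Add(Rational(-7569, 4), Mul(Rational(-29, 4), I)), -8))) = Add(-9, Mul(1, Add(Rational(-7601, 4), Mul(Rational(-29, 4), I)))) = Add(-9, Add(Rational(-7601, 4), Mul(Rational(-29, 4), I))) = Add(Rational(-7637, 4), Mul(Rational(-29, 4), I))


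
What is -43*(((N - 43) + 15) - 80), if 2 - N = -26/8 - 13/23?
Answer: 404243/92 ≈ 4393.9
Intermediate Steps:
N = 535/92 (N = 2 - (-26/8 - 13/23) = 2 - (-26*⅛ - 13*1/23) = 2 - (-13/4 - 13/23) = 2 - 1*(-351/92) = 2 + 351/92 = 535/92 ≈ 5.8152)
-43*(((N - 43) + 15) - 80) = -43*(((535/92 - 43) + 15) - 80) = -43*((-3421/92 + 15) - 80) = -43*(-2041/92 - 80) = -43*(-9401/92) = 404243/92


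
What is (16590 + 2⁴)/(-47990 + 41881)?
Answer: -16606/6109 ≈ -2.7183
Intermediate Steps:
(16590 + 2⁴)/(-47990 + 41881) = (16590 + 16)/(-6109) = 16606*(-1/6109) = -16606/6109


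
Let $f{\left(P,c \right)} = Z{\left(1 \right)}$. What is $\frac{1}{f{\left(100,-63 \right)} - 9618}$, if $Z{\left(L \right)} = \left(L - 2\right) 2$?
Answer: $- \frac{1}{9620} \approx -0.00010395$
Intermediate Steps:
$Z{\left(L \right)} = -4 + 2 L$ ($Z{\left(L \right)} = \left(-2 + L\right) 2 = -4 + 2 L$)
$f{\left(P,c \right)} = -2$ ($f{\left(P,c \right)} = -4 + 2 \cdot 1 = -4 + 2 = -2$)
$\frac{1}{f{\left(100,-63 \right)} - 9618} = \frac{1}{-2 - 9618} = \frac{1}{-9620} = - \frac{1}{9620}$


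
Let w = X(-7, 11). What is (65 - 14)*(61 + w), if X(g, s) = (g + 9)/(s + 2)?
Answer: 40545/13 ≈ 3118.8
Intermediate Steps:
X(g, s) = (9 + g)/(2 + s)
w = 2/13 (w = (9 - 7)/(2 + 11) = 2/13 ≈ 0.15385)
(65 - 14)*(61 + w) = (65 - 14)*(61 + 2/13) = 51*(795/13) = 40545/13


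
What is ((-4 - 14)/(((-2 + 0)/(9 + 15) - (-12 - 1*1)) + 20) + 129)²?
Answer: 2574446121/156025 ≈ 16500.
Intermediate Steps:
((-4 - 14)/(((-2 + 0)/(9 + 15) - (-12 - 1*1)) + 20) + 129)² = (-18/((-2/24 - (-12 - 1)) + 20) + 129)² = (-18/((-2*1/24 - 1*(-13)) + 20) + 129)² = (-18/((-1/12 + 13) + 20) + 129)² = (-18/(155/12 + 20) + 129)² = (-18/395/12 + 129)² = (-18*12/395 + 129)² = (-216/395 + 129)² = (50739/395)² = 2574446121/156025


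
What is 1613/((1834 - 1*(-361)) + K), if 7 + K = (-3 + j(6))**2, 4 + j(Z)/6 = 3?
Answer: 1613/2269 ≈ 0.71089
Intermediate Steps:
j(Z) = -6 (j(Z) = -24 + 6*3 = -24 + 18 = -6)
K = 74 (K = -7 + (-3 - 6)**2 = -7 + (-9)**2 = -7 + 81 = 74)
1613/((1834 - 1*(-361)) + K) = 1613/((1834 - 1*(-361)) + 74) = 1613/((1834 + 361) + 74) = 1613/(2195 + 74) = 1613/2269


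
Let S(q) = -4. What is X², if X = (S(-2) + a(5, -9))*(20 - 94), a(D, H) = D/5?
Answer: 49284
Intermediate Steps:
a(D, H) = D/5 (a(D, H) = D*(⅕) = D/5)
X = 222 (X = (-4 + (⅕)*5)*(20 - 94) = (-4 + 1)*(-74) = -3*(-74) = 222)
X² = 222² = 49284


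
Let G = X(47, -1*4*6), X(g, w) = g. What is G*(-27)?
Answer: -1269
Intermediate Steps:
G = 47
G*(-27) = 47*(-27) = -1269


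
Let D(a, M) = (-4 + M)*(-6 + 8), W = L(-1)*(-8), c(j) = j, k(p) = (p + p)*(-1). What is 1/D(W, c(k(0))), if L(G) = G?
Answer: -⅛ ≈ -0.12500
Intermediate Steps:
k(p) = -2*p (k(p) = (2*p)*(-1) = -2*p)
W = 8 (W = -1*(-8) = 8)
D(a, M) = -8 + 2*M (D(a, M) = (-4 + M)*2 = -8 + 2*M)
1/D(W, c(k(0))) = 1/(-8 + 2*(-2*0)) = 1/(-8 + 2*0) = 1/(-8 + 0) = 1/(-8) = -⅛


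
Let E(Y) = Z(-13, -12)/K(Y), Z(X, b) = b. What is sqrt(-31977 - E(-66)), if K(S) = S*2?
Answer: 2*I*sqrt(967307)/11 ≈ 178.82*I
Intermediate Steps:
K(S) = 2*S
E(Y) = -6/Y (E(Y) = -12*1/(2*Y) = -6/Y)
sqrt(-31977 - E(-66)) = sqrt(-31977 - (-6)/(-66)) = sqrt(-31977 - (-6)*(-1)/66) = sqrt(-31977 - 1*1/11) = sqrt(-31977 - 1/11) = sqrt(-351748/11) = 2*I*sqrt(967307)/11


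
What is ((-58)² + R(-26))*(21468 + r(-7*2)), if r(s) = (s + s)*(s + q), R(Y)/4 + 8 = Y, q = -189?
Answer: 87646656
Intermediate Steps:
R(Y) = -32 + 4*Y
r(s) = 2*s*(-189 + s) (r(s) = (s + s)*(s - 189) = (2*s)*(-189 + s) = 2*s*(-189 + s))
((-58)² + R(-26))*(21468 + r(-7*2)) = ((-58)² + (-32 + 4*(-26)))*(21468 + 2*(-7*2)*(-189 - 7*2)) = (3364 + (-32 - 104))*(21468 + 2*(-14)*(-189 - 14)) = (3364 - 136)*(21468 + 2*(-14)*(-203)) = 3228*(21468 + 5684) = 3228*27152 = 87646656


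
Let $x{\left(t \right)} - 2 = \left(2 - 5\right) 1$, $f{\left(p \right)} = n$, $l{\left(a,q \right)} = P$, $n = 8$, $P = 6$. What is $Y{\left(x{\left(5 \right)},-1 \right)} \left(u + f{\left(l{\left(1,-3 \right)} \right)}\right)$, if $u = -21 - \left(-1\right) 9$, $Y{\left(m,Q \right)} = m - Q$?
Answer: $0$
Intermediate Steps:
$l{\left(a,q \right)} = 6$
$f{\left(p \right)} = 8$
$x{\left(t \right)} = -1$ ($x{\left(t \right)} = 2 + \left(2 - 5\right) 1 = 2 - 3 = -1$)
$u = -12$ ($u = -21 - -9 = -21 + 9 = -12$)
$Y{\left(x{\left(5 \right)},-1 \right)} \left(u + f{\left(l{\left(1,-3 \right)} \right)}\right) = \left(-1 - -1\right) \left(-12 + 8\right) = \left(-1 + 1\right) \left(-4\right) = 0 \left(-4\right) = 0$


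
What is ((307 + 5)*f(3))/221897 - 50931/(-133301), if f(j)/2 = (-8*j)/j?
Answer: 818153655/2275314769 ≈ 0.35958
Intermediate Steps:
f(j) = -16 (f(j) = 2*((-8*j)/j) = 2*(-8) = -16)
((307 + 5)*f(3))/221897 - 50931/(-133301) = ((307 + 5)*(-16))/221897 - 50931/(-133301) = (312*(-16))*(1/221897) - 50931*(-1/133301) = -4992*1/221897 + 50931/133301 = -384/17069 + 50931/133301 = 818153655/2275314769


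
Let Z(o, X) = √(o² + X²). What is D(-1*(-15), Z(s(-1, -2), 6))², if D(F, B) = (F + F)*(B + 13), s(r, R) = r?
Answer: 185400 + 23400*√37 ≈ 3.2774e+5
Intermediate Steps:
Z(o, X) = √(X² + o²)
D(F, B) = 2*F*(13 + B) (D(F, B) = (2*F)*(13 + B) = 2*F*(13 + B))
D(-1*(-15), Z(s(-1, -2), 6))² = (2*(-1*(-15))*(13 + √(6² + (-1)²)))² = (2*15*(13 + √(36 + 1)))² = (2*15*(13 + √37))² = (390 + 30*√37)²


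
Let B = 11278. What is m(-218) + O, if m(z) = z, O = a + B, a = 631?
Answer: 11691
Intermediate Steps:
O = 11909 (O = 631 + 11278 = 11909)
m(-218) + O = -218 + 11909 = 11691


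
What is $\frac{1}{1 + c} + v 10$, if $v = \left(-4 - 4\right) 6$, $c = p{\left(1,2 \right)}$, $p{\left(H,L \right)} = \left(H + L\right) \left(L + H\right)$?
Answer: $- \frac{4799}{10} \approx -479.9$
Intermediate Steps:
$p{\left(H,L \right)} = \left(H + L\right)^{2}$ ($p{\left(H,L \right)} = \left(H + L\right) \left(H + L\right) = \left(H + L\right)^{2}$)
$c = 9$ ($c = \left(1 + 2\right)^{2} = 3^{2} = 9$)
$v = -48$ ($v = \left(-8\right) 6 = -48$)
$\frac{1}{1 + c} + v 10 = \frac{1}{1 + 9} - 480 = \frac{1}{10} - 480 = - \frac{4799}{10}$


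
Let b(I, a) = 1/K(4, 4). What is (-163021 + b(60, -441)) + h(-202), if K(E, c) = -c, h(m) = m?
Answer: -652893/4 ≈ -1.6322e+5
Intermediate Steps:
b(I, a) = -¼ (b(I, a) = 1/(-1*4) = 1/(-4) = -¼)
(-163021 + b(60, -441)) + h(-202) = (-163021 - ¼) - 202 = -652085/4 - 202 = -652893/4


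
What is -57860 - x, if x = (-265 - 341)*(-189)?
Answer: -172394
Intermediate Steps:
x = 114534 (x = -606*(-189) = 114534)
-57860 - x = -57860 - 1*114534 = -57860 - 114534 = -172394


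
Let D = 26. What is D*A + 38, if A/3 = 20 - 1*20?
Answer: 38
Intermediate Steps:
A = 0 (A = 3*(20 - 1*20) = 3*(20 - 20) = 3*0 = 0)
D*A + 38 = 26*0 + 38 = 0 + 38 = 38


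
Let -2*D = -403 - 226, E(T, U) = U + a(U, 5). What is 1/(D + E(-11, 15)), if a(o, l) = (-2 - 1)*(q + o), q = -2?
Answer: 2/581 ≈ 0.0034423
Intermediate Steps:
a(o, l) = 6 - 3*o (a(o, l) = (-2 - 1)*(-2 + o) = -3*(-2 + o) = 6 - 3*o)
E(T, U) = 6 - 2*U (E(T, U) = U + (6 - 3*U) = 6 - 2*U)
D = 629/2 (D = -(-403 - 226)/2 = -½*(-629) = 629/2 ≈ 314.50)
1/(D + E(-11, 15)) = 1/(629/2 + (6 - 2*15)) = 1/(629/2 + (6 - 30)) = 1/(629/2 - 24) = 1/(581/2) = 2/581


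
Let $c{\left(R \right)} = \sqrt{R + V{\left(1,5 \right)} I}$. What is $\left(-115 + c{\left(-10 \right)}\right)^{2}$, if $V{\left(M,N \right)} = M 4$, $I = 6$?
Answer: $\left(115 - \sqrt{14}\right)^{2} \approx 12378.0$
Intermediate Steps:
$V{\left(M,N \right)} = 4 M$
$c{\left(R \right)} = \sqrt{24 + R}$ ($c{\left(R \right)} = \sqrt{R + 4 \cdot 1 \cdot 6} = \sqrt{R + 4 \cdot 6} = \sqrt{R + 24} = \sqrt{24 + R}$)
$\left(-115 + c{\left(-10 \right)}\right)^{2} = \left(-115 + \sqrt{24 - 10}\right)^{2} = \left(-115 + \sqrt{14}\right)^{2}$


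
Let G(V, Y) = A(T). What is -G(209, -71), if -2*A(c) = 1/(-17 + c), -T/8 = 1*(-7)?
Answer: 1/78 ≈ 0.012821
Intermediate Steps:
T = 56 (T = -8*(-7) = 56)
A(c) = -1/(2*(-17 + c))
G(V, Y) = -1/78 (G(V, Y) = -1/(-34 + 2*56) = -1/(-34 + 112) = -1/78)
-G(209, -71) = -1*(-1/78) = 1/78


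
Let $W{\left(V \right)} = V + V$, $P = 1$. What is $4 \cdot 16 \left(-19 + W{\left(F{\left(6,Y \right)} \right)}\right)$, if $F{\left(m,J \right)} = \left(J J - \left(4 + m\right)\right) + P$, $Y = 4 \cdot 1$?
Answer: $-320$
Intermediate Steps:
$Y = 4$
$F{\left(m,J \right)} = -3 + J^{2} - m$ ($F{\left(m,J \right)} = \left(J J - \left(4 + m\right)\right) + 1 = \left(J^{2} - \left(4 + m\right)\right) + 1 = \left(-4 + J^{2} - m\right) + 1 = -3 + J^{2} - m$)
$W{\left(V \right)} = 2 V$
$4 \cdot 16 \left(-19 + W{\left(F{\left(6,Y \right)} \right)}\right) = 4 \cdot 16 \left(-19 + 2 \left(-3 + 4^{2} - 6\right)\right) = 64 \left(-19 + 2 \left(-3 + 16 - 6\right)\right) = 64 \left(-19 + 2 \cdot 7\right) = 64 \left(-19 + 14\right) = 64 \left(-5\right) = -320$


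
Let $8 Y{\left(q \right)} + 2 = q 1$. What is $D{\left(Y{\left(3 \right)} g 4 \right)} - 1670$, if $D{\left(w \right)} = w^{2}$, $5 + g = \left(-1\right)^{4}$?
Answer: $-1666$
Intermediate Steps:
$g = -4$ ($g = -5 + \left(-1\right)^{4} = -5 + 1 = -4$)
$Y{\left(q \right)} = - \frac{1}{4} + \frac{q}{8}$ ($Y{\left(q \right)} = - \frac{1}{4} + \frac{q 1}{8} = - \frac{1}{4} + \frac{q}{8}$)
$D{\left(Y{\left(3 \right)} g 4 \right)} - 1670 = \left(\left(- \frac{1}{4} + \frac{1}{8} \cdot 3\right) \left(-4\right) 4\right)^{2} - 1670 = \left(\left(- \frac{1}{4} + \frac{3}{8}\right) \left(-4\right) 4\right)^{2} - 1670 = \left(\frac{1}{8} \left(-4\right) 4\right)^{2} - 1670 = \left(\left(- \frac{1}{2}\right) 4\right)^{2} - 1670 = \left(-2\right)^{2} - 1670 = 4 - 1670 = -1666$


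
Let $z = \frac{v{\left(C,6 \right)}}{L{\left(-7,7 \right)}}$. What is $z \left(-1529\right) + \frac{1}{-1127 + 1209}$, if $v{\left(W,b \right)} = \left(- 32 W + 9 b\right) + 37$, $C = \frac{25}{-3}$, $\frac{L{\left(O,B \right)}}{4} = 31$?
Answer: $- \frac{67265111}{15252} \approx -4410.3$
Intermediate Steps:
$L{\left(O,B \right)} = 124$ ($L{\left(O,B \right)} = 4 \cdot 31 = 124$)
$C = - \frac{25}{3}$ ($C = 25 \left(- \frac{1}{3}\right) = - \frac{25}{3} \approx -8.3333$)
$v{\left(W,b \right)} = 37 - 32 W + 9 b$
$z = \frac{1073}{372}$ ($z = \frac{37 - - \frac{800}{3} + 9 \cdot 6}{124} = \left(37 + \frac{800}{3} + 54\right) \frac{1}{124} = \frac{1073}{3} \cdot \frac{1}{124} = \frac{1073}{372} \approx 2.8844$)
$z \left(-1529\right) + \frac{1}{-1127 + 1209} = \frac{1073}{372} \left(-1529\right) + \frac{1}{-1127 + 1209} = - \frac{1640617}{372} + \frac{1}{82} = - \frac{67265111}{15252}$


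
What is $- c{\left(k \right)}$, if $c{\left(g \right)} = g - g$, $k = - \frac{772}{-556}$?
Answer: $0$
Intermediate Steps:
$k = \frac{193}{139}$ ($k = \left(-772\right) \left(- \frac{1}{556}\right) = \frac{193}{139} \approx 1.3885$)
$c{\left(g \right)} = 0$
$- c{\left(k \right)} = \left(-1\right) 0 = 0$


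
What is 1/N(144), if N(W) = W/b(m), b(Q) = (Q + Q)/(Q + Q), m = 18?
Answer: 1/144 ≈ 0.0069444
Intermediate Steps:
b(Q) = 1 (b(Q) = (2*Q)/((2*Q)) = (2*Q)*(1/(2*Q)) = 1)
N(W) = W (N(W) = W/1 = W*1 = W)
1/N(144) = 1/144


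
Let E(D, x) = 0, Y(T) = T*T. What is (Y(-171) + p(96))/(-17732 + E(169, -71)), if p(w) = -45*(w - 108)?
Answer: -29781/17732 ≈ -1.6795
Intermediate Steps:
Y(T) = T²
p(w) = 4860 - 45*w (p(w) = -45*(-108 + w) = 4860 - 45*w)
(Y(-171) + p(96))/(-17732 + E(169, -71)) = ((-171)² + (4860 - 45*96))/(-17732 + 0) = (29241 + (4860 - 4320))/(-17732) = (29241 + 540)*(-1/17732) = 29781*(-1/17732) = -29781/17732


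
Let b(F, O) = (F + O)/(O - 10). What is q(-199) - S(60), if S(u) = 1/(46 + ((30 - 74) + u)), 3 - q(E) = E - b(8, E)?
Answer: 2629149/12958 ≈ 202.90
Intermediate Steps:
b(F, O) = (F + O)/(-10 + O)
q(E) = 3 - E + (8 + E)/(-10 + E) (q(E) = 3 - (E - (8 + E)/(-10 + E)) = 3 + (-E + (8 + E)/(-10 + E)) = 3 - E + (8 + E)/(-10 + E))
S(u) = 1/(2 + u) (S(u) = 1/(46 + (-44 + u)) = 1/(2 + u))
q(-199) - S(60) = (-22 - 1*(-199)² + 14*(-199))/(-10 - 199) - 1/(2 + 60) = (-22 - 1*39601 - 2786)/(-209) - 1/62 = -(-22 - 39601 - 2786)/209 - 1*1/62 = -1/209*(-42409) - 1/62 = 42409/209 - 1/62 = 2629149/12958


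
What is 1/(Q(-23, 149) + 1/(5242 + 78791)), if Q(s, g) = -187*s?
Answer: 84033/361425934 ≈ 0.00023250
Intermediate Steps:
1/(Q(-23, 149) + 1/(5242 + 78791)) = 1/(-187*(-23) + 1/(5242 + 78791)) = 1/(4301 + 1/84033) = 1/(361425934/84033) = 84033/361425934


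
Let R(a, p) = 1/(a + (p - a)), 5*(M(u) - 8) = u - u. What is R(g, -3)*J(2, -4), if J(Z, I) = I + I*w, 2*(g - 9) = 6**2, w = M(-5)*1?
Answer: 12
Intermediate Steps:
M(u) = 8 (M(u) = 8 + (u - u)/5 = 8 + (1/5)*0 = 8 + 0 = 8)
w = 8 (w = 8*1 = 8)
g = 27 (g = 9 + (1/2)*6**2 = 9 + (1/2)*36 = 9 + 18 = 27)
J(Z, I) = 9*I (J(Z, I) = I + I*8 = I + 8*I = 9*I)
R(a, p) = 1/p
R(g, -3)*J(2, -4) = (9*(-4))/(-3) = -1/3*(-36) = 12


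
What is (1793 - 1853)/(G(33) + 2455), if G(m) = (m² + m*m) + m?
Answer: -30/2333 ≈ -0.012859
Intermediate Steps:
G(m) = m + 2*m² (G(m) = (m² + m²) + m = 2*m² + m = m + 2*m²)
(1793 - 1853)/(G(33) + 2455) = (1793 - 1853)/(33*(1 + 2*33) + 2455) = -60/(33*(1 + 66) + 2455) = -60/(33*67 + 2455) = -60/(2211 + 2455) = -60/4666 = -60*1/4666 = -30/2333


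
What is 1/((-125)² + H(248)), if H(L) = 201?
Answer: 1/15826 ≈ 6.3187e-5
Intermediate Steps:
1/((-125)² + H(248)) = 1/((-125)² + 201) = 1/(15625 + 201) = 1/15826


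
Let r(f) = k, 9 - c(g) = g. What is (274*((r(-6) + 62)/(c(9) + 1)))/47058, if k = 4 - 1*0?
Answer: 274/713 ≈ 0.38429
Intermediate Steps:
c(g) = 9 - g
k = 4 (k = 4 + 0 = 4)
r(f) = 4
(274*((r(-6) + 62)/(c(9) + 1)))/47058 = (274*((4 + 62)/((9 - 1*9) + 1)))/47058 = (274*(66/((9 - 9) + 1)))*(1/47058) = (274*(66/(0 + 1)))*(1/47058) = (274*(66/1))*(1/47058) = (274*(66*1))*(1/47058) = (274*66)*(1/47058) = 18084*(1/47058) = 274/713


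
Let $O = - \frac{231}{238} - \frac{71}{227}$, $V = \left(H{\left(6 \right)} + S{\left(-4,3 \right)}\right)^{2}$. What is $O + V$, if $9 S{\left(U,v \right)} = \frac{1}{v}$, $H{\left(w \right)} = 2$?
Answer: $\frac{16126205}{5626422} \approx 2.8662$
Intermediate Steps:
$S{\left(U,v \right)} = \frac{1}{9 v}$
$V = \frac{3025}{729}$ ($V = \left(2 + \frac{1}{9 \cdot 3}\right)^{2} = \left(2 + \frac{1}{9} \cdot \frac{1}{3}\right)^{2} = \left(2 + \frac{1}{27}\right)^{2} = \left(\frac{55}{27}\right)^{2} = \frac{3025}{729} \approx 4.1495$)
$O = - \frac{9905}{7718}$ ($O = \left(-231\right) \frac{1}{238} - \frac{71}{227} = - \frac{33}{34} - \frac{71}{227} = - \frac{9905}{7718} \approx -1.2834$)
$O + V = - \frac{9905}{7718} + \frac{3025}{729} = \frac{16126205}{5626422}$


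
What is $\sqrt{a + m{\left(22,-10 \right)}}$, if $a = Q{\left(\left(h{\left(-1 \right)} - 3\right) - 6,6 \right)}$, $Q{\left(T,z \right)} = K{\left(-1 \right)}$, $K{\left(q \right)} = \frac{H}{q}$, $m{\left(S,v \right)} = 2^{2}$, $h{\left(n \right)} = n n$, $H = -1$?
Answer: $\sqrt{5} \approx 2.2361$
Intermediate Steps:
$h{\left(n \right)} = n^{2}$
$m{\left(S,v \right)} = 4$
$K{\left(q \right)} = - \frac{1}{q}$
$Q{\left(T,z \right)} = 1$ ($Q{\left(T,z \right)} = - \frac{1}{-1} = \left(-1\right) \left(-1\right) = 1$)
$a = 1$
$\sqrt{a + m{\left(22,-10 \right)}} = \sqrt{1 + 4} = \sqrt{5}$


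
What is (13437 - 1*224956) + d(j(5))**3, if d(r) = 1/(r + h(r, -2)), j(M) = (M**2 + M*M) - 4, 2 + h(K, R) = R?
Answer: -15671019671/74088 ≈ -2.1152e+5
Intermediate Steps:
h(K, R) = -2 + R
j(M) = -4 + 2*M**2 (j(M) = (M**2 + M**2) - 4 = 2*M**2 - 4 = -4 + 2*M**2)
d(r) = 1/(-4 + r) (d(r) = 1/(r + (-2 - 2)) = 1/(r - 4) = 1/(-4 + r))
(13437 - 1*224956) + d(j(5))**3 = (13437 - 1*224956) + (1/(-4 + (-4 + 2*5**2)))**3 = (13437 - 224956) + (1/(-4 + (-4 + 2*25)))**3 = -211519 + (1/(-4 + (-4 + 50)))**3 = -211519 + (1/(-4 + 46))**3 = -211519 + (1/42)**3 = -211519 + 1/74088 = -15671019671/74088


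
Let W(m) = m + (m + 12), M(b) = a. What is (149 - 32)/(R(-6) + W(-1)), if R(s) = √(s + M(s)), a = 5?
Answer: 1170/101 - 117*I/101 ≈ 11.584 - 1.1584*I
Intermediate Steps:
M(b) = 5
R(s) = √(5 + s) (R(s) = √(s + 5) = √(5 + s))
W(m) = 12 + 2*m (W(m) = m + (12 + m) = 12 + 2*m)
(149 - 32)/(R(-6) + W(-1)) = (149 - 32)/(√(5 - 6) + (12 + 2*(-1))) = 117/(√(-1) + (12 - 2)) = 117/(I + 10) = 117/(10 + I) = 117*((10 - I)/101) = 117*(10 - I)/101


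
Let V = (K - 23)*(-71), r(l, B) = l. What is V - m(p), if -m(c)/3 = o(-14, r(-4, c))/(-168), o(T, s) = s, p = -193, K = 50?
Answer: -26837/14 ≈ -1916.9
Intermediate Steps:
V = -1917 (V = (50 - 23)*(-71) = 27*(-71) = -1917)
m(c) = -1/14 (m(c) = -(-12)/(-168) = -(-12)*(-1)/168 = -3*1/42 = -1/14)
V - m(p) = -1917 - 1*(-1/14) = -1917 + 1/14 = -26837/14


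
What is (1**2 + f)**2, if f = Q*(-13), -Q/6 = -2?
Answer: 24025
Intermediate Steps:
Q = 12 (Q = -6*(-2) = 12)
f = -156 (f = 12*(-13) = -156)
(1**2 + f)**2 = (1**2 - 156)**2 = (1 - 156)**2 = (-155)**2 = 24025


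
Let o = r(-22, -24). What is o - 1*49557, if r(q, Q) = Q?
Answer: -49581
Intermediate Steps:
o = -24
o - 1*49557 = -24 - 1*49557 = -24 - 49557 = -49581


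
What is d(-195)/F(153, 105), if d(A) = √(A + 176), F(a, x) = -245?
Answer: -I*√19/245 ≈ -0.017791*I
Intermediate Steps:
d(A) = √(176 + A)
d(-195)/F(153, 105) = √(176 - 195)/(-245) = √(-19)*(-1/245) = (I*√19)*(-1/245) = -I*√19/245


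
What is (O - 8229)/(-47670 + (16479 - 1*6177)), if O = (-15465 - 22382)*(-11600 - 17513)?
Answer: -550915741/18684 ≈ -29486.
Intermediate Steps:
O = 1101839711 (O = -37847*(-29113) = 1101839711)
(O - 8229)/(-47670 + (16479 - 1*6177)) = (1101839711 - 8229)/(-47670 + (16479 - 1*6177)) = 1101831482/(-47670 + (16479 - 6177)) = 1101831482/(-47670 + 10302) = 1101831482/(-37368) = 1101831482*(-1/37368) = -550915741/18684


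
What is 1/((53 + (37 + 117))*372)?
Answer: 1/77004 ≈ 1.2986e-5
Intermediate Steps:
1/((53 + (37 + 117))*372) = 1/((53 + 154)*372) = 1/(207*372) = 1/77004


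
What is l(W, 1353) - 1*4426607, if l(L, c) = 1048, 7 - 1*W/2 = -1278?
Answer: -4425559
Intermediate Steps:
W = 2570 (W = 14 - 2*(-1278) = 14 + 2556 = 2570)
l(W, 1353) - 1*4426607 = 1048 - 1*4426607 = 1048 - 4426607 = -4425559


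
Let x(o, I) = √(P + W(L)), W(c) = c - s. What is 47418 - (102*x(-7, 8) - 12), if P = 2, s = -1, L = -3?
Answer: 47430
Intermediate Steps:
W(c) = 1 + c (W(c) = c - 1*(-1) = c + 1 = 1 + c)
x(o, I) = 0 (x(o, I) = √(2 + (1 - 3)) = √(2 - 2) = √0 = 0)
47418 - (102*x(-7, 8) - 12) = 47418 - (102*0 - 12) = 47418 - (0 - 12) = 47418 - 1*(-12) = 47418 + 12 = 47430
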